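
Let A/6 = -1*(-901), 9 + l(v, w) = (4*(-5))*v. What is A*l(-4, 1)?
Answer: 383826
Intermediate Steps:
l(v, w) = -9 - 20*v (l(v, w) = -9 + (4*(-5))*v = -9 - 20*v)
A = 5406 (A = 6*(-1*(-901)) = 6*901 = 5406)
A*l(-4, 1) = 5406*(-9 - 20*(-4)) = 5406*(-9 + 80) = 5406*71 = 383826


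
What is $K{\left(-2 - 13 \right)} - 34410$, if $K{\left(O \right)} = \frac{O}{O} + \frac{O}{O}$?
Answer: $-34408$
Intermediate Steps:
$K{\left(O \right)} = 2$ ($K{\left(O \right)} = 1 + 1 = 2$)
$K{\left(-2 - 13 \right)} - 34410 = 2 - 34410 = -34408$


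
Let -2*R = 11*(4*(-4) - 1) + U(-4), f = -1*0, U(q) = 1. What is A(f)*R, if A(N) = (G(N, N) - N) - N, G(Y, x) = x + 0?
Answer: 0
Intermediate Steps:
G(Y, x) = x
f = 0
R = 93 (R = -(11*(4*(-4) - 1) + 1)/2 = -(11*(-16 - 1) + 1)/2 = -(11*(-17) + 1)/2 = -(-187 + 1)/2 = -1/2*(-186) = 93)
A(N) = -N (A(N) = (N - N) - N = 0 - N = -N)
A(f)*R = -1*0*93 = 0*93 = 0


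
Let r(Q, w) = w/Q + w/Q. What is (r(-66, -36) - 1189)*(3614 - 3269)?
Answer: -4508115/11 ≈ -4.0983e+5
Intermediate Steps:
r(Q, w) = 2*w/Q
(r(-66, -36) - 1189)*(3614 - 3269) = (2*(-36)/(-66) - 1189)*(3614 - 3269) = (2*(-36)*(-1/66) - 1189)*345 = (12/11 - 1189)*345 = -13067/11*345 = -4508115/11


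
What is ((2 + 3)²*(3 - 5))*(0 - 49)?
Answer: 2450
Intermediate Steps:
((2 + 3)²*(3 - 5))*(0 - 49) = (5²*(-2))*(-49) = (25*(-2))*(-49) = -50*(-49) = 2450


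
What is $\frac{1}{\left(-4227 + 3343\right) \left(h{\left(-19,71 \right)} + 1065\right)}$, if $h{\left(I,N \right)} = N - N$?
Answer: $- \frac{1}{941460} \approx -1.0622 \cdot 10^{-6}$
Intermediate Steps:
$h{\left(I,N \right)} = 0$
$\frac{1}{\left(-4227 + 3343\right) \left(h{\left(-19,71 \right)} + 1065\right)} = \frac{1}{\left(-4227 + 3343\right) \left(0 + 1065\right)} = \frac{1}{\left(-884\right) 1065} = \frac{1}{-941460} = - \frac{1}{941460}$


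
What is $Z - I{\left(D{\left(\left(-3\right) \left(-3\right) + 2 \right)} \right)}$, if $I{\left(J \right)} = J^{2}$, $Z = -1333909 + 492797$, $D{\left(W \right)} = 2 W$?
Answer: $-841596$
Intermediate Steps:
$Z = -841112$
$Z - I{\left(D{\left(\left(-3\right) \left(-3\right) + 2 \right)} \right)} = -841112 - \left(2 \left(\left(-3\right) \left(-3\right) + 2\right)\right)^{2} = -841112 - \left(2 \left(9 + 2\right)\right)^{2} = -841112 - \left(2 \cdot 11\right)^{2} = -841112 - 22^{2} = -841112 - 484 = -841596$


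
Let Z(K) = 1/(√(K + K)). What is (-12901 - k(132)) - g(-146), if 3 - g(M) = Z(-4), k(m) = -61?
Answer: -12843 - I*√2/4 ≈ -12843.0 - 0.35355*I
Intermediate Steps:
Z(K) = √2/(2*√K) (Z(K) = 1/(√(2*K)) = 1/(√2*√K) = √2/(2*√K))
g(M) = 3 + I*√2/4 (g(M) = 3 - √2/(2*√(-4)) = 3 - √2*(-I/2)/2 = 3 - (-1)*I*√2/4 = 3 + I*√2/4)
(-12901 - k(132)) - g(-146) = (-12901 - 1*(-61)) - (3 + I*√2/4) = (-12901 + 61) + (-3 - I*√2/4) = -12840 + (-3 - I*√2/4) = -12843 - I*√2/4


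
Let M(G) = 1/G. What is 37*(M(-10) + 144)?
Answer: 53243/10 ≈ 5324.3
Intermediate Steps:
37*(M(-10) + 144) = 37*(1/(-10) + 144) = 37*(-⅒ + 144) = 37*(1439/10) = 53243/10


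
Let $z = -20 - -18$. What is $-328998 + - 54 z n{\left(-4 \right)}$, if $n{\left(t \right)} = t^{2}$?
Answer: $-327270$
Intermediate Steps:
$z = -2$ ($z = -20 + 18 = -2$)
$-328998 + - 54 z n{\left(-4 \right)} = -328998 + \left(-54\right) \left(-2\right) \left(-4\right)^{2} = -328998 + 108 \cdot 16 = -328998 + 1728 = -327270$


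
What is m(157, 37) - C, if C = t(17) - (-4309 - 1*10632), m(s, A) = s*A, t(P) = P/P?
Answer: -9133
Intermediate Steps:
t(P) = 1
m(s, A) = A*s
C = 14942 (C = 1 - (-4309 - 1*10632) = 1 - (-4309 - 10632) = 1 - 1*(-14941) = 1 + 14941 = 14942)
m(157, 37) - C = 37*157 - 1*14942 = 5809 - 14942 = -9133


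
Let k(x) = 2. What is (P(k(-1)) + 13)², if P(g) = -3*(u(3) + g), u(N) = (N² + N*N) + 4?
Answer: 3481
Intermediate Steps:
u(N) = 4 + 2*N² (u(N) = (N² + N²) + 4 = 2*N² + 4 = 4 + 2*N²)
P(g) = -66 - 3*g (P(g) = -3*((4 + 2*3²) + g) = -3*((4 + 2*9) + g) = -3*((4 + 18) + g) = -3*(22 + g) = -66 - 3*g)
(P(k(-1)) + 13)² = ((-66 - 3*2) + 13)² = ((-66 - 6) + 13)² = (-72 + 13)² = (-59)² = 3481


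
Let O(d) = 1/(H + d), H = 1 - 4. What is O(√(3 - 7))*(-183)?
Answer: 549/13 + 366*I/13 ≈ 42.231 + 28.154*I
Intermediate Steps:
H = -3
O(d) = 1/(-3 + d)
O(√(3 - 7))*(-183) = -183/(-3 + √(3 - 7)) = -183/(-3 + √(-4)) = -183/(-3 + 2*I) = ((-3 - 2*I)/13)*(-183) = -183*(-3 - 2*I)/13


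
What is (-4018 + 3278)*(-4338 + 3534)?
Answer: 594960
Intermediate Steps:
(-4018 + 3278)*(-4338 + 3534) = -740*(-804) = 594960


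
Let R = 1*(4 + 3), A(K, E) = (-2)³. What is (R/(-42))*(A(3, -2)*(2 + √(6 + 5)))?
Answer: 8/3 + 4*√11/3 ≈ 7.0888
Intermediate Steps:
A(K, E) = -8
R = 7 (R = 1*7 = 7)
(R/(-42))*(A(3, -2)*(2 + √(6 + 5))) = (7/(-42))*(-8*(2 + √(6 + 5))) = (7*(-1/42))*(-8*(2 + √11)) = -(-16 - 8*√11)/6 = 8/3 + 4*√11/3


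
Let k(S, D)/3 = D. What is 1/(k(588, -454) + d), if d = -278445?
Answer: -1/279807 ≈ -3.5739e-6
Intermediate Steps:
k(S, D) = 3*D
1/(k(588, -454) + d) = 1/(3*(-454) - 278445) = 1/(-1362 - 278445) = 1/(-279807) = -1/279807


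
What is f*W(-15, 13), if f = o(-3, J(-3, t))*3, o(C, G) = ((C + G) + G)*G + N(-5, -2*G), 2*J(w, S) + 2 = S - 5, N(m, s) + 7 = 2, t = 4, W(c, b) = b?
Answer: 156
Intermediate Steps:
N(m, s) = -5 (N(m, s) = -7 + 2 = -5)
J(w, S) = -7/2 + S/2 (J(w, S) = -1 + (S - 5)/2 = -1 + (-5 + S)/2 = -1 + (-5/2 + S/2) = -7/2 + S/2)
o(C, G) = -5 + G*(C + 2*G) (o(C, G) = ((C + G) + G)*G - 5 = (C + 2*G)*G - 5 = G*(C + 2*G) - 5 = -5 + G*(C + 2*G))
f = 12 (f = (-5 + 2*(-7/2 + (½)*4)² - 3*(-7/2 + (½)*4))*3 = (-5 + 2*(-7/2 + 2)² - 3*(-7/2 + 2))*3 = (-5 + 2*(-3/2)² - 3*(-3/2))*3 = (-5 + 2*(9/4) + 9/2)*3 = (-5 + 9/2 + 9/2)*3 = 4*3 = 12)
f*W(-15, 13) = 12*13 = 156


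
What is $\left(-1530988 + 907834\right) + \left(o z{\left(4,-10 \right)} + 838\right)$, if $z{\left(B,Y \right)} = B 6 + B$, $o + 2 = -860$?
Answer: $-646452$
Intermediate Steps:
$o = -862$ ($o = -2 - 860 = -862$)
$z{\left(B,Y \right)} = 7 B$ ($z{\left(B,Y \right)} = 6 B + B = 7 B$)
$\left(-1530988 + 907834\right) + \left(o z{\left(4,-10 \right)} + 838\right) = \left(-1530988 + 907834\right) + \left(- 862 \cdot 7 \cdot 4 + 838\right) = -623154 + \left(\left(-862\right) 28 + 838\right) = -623154 + \left(-24136 + 838\right) = -623154 - 23298 = -646452$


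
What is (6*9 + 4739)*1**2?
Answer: 4793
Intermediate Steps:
(6*9 + 4739)*1**2 = (54 + 4739)*1 = 4793*1 = 4793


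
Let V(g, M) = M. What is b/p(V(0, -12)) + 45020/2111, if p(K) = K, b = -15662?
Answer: 16801361/12666 ≈ 1326.5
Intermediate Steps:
b/p(V(0, -12)) + 45020/2111 = -15662/(-12) + 45020/2111 = -15662*(-1/12) + 45020*(1/2111) = 7831/6 + 45020/2111 = 16801361/12666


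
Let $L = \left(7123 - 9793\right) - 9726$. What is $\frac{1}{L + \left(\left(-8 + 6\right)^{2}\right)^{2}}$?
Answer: $- \frac{1}{12380} \approx -8.0775 \cdot 10^{-5}$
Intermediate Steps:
$L = -12396$ ($L = -2670 - 9726 = -12396$)
$\frac{1}{L + \left(\left(-8 + 6\right)^{2}\right)^{2}} = \frac{1}{-12396 + \left(\left(-8 + 6\right)^{2}\right)^{2}} = \frac{1}{-12396 + \left(\left(-2\right)^{2}\right)^{2}} = \frac{1}{-12396 + 4^{2}} = \frac{1}{-12396 + 16} = \frac{1}{-12380} = - \frac{1}{12380}$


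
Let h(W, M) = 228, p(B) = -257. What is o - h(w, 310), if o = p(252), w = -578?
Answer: -485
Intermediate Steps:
o = -257
o - h(w, 310) = -257 - 1*228 = -257 - 228 = -485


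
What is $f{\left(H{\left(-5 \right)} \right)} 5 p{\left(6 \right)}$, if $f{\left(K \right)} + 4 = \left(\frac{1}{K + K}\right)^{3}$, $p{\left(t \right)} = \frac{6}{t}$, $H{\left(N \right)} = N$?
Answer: $- \frac{4001}{200} \approx -20.005$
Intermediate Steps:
$f{\left(K \right)} = -4 + \frac{1}{8 K^{3}}$ ($f{\left(K \right)} = -4 + \left(\frac{1}{K + K}\right)^{3} = -4 + \left(\frac{1}{2 K}\right)^{3} = -4 + \frac{1}{8 K^{3}}$)
$f{\left(H{\left(-5 \right)} \right)} 5 p{\left(6 \right)} = \left(-4 + \frac{1}{8 \left(-125\right)}\right) 5 \cdot \frac{6}{6} = \left(-4 + \frac{1}{8} \left(- \frac{1}{125}\right)\right) 5 \cdot 6 \cdot \frac{1}{6} = \left(-4 - \frac{1}{1000}\right) 5 \cdot 1 = \left(- \frac{4001}{1000}\right) 5 \cdot 1 = \left(- \frac{4001}{200}\right) 1 = - \frac{4001}{200}$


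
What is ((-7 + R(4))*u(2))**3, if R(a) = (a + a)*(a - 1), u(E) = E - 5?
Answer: -132651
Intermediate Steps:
u(E) = -5 + E
R(a) = 2*a*(-1 + a) (R(a) = (2*a)*(-1 + a) = 2*a*(-1 + a))
((-7 + R(4))*u(2))**3 = ((-7 + 2*4*(-1 + 4))*(-5 + 2))**3 = ((-7 + 2*4*3)*(-3))**3 = ((-7 + 24)*(-3))**3 = (17*(-3))**3 = (-51)**3 = -132651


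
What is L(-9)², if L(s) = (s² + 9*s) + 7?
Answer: 49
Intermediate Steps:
L(s) = 7 + s² + 9*s
L(-9)² = (7 + (-9)² + 9*(-9))² = (7 + 81 - 81)² = 7² = 49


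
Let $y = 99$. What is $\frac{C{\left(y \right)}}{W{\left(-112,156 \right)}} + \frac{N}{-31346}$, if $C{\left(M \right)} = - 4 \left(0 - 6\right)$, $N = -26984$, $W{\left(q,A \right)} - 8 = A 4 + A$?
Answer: $\frac{2751962}{3087581} \approx 0.8913$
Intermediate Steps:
$W{\left(q,A \right)} = 8 + 5 A$ ($W{\left(q,A \right)} = 8 + \left(A 4 + A\right) = 8 + \left(4 A + A\right) = 8 + 5 A$)
$C{\left(M \right)} = 24$ ($C{\left(M \right)} = \left(-4\right) \left(-6\right) = 24$)
$\frac{C{\left(y \right)}}{W{\left(-112,156 \right)}} + \frac{N}{-31346} = \frac{24}{8 + 5 \cdot 156} - \frac{26984}{-31346} = \frac{24}{8 + 780} - - \frac{13492}{15673} = \frac{24}{788} + \frac{13492}{15673} = 24 \cdot \frac{1}{788} + \frac{13492}{15673} = \frac{6}{197} + \frac{13492}{15673} = \frac{2751962}{3087581}$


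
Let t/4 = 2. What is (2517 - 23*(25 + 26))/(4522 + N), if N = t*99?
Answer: 672/2657 ≈ 0.25292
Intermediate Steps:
t = 8 (t = 4*2 = 8)
N = 792 (N = 8*99 = 792)
(2517 - 23*(25 + 26))/(4522 + N) = (2517 - 23*(25 + 26))/(4522 + 792) = (2517 - 23*51)/5314 = (2517 - 1173)*(1/5314) = 1344*(1/5314) = 672/2657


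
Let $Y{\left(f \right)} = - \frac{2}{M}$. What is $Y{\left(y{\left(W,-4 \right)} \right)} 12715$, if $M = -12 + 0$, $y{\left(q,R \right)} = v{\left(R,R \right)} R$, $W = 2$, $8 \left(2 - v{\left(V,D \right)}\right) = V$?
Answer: $\frac{12715}{6} \approx 2119.2$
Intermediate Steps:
$v{\left(V,D \right)} = 2 - \frac{V}{8}$
$y{\left(q,R \right)} = R \left(2 - \frac{R}{8}\right)$ ($y{\left(q,R \right)} = \left(2 - \frac{R}{8}\right) R = R \left(2 - \frac{R}{8}\right)$)
$M = -12$
$Y{\left(f \right)} = \frac{1}{6}$ ($Y{\left(f \right)} = - \frac{2}{-12} = \left(-2\right) \left(- \frac{1}{12}\right) = \frac{1}{6}$)
$Y{\left(y{\left(W,-4 \right)} \right)} 12715 = \frac{1}{6} \cdot 12715 = \frac{12715}{6}$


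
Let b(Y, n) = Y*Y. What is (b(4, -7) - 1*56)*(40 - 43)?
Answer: 120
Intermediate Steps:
b(Y, n) = Y**2
(b(4, -7) - 1*56)*(40 - 43) = (4**2 - 1*56)*(40 - 43) = (16 - 56)*(-3) = -40*(-3) = 120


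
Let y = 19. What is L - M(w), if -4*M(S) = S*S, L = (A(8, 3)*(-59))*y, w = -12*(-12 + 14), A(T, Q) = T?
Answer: -8824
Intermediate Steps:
w = -24 (w = -12*2 = -24)
L = -8968 (L = (8*(-59))*19 = -472*19 = -8968)
M(S) = -S**2/4 (M(S) = -S*S/4 = -S**2/4)
L - M(w) = -8968 - (-1)*(-24)**2/4 = -8968 - (-1)*576/4 = -8968 - 1*(-144) = -8968 + 144 = -8824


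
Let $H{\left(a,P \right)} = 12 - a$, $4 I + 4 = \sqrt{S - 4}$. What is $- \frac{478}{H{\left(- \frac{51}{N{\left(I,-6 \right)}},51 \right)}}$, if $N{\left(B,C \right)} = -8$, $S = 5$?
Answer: $- \frac{3824}{45} \approx -84.978$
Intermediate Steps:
$I = - \frac{3}{4}$ ($I = -1 + \frac{\sqrt{5 - 4}}{4} = -1 + \frac{\sqrt{1}}{4} = -1 + \frac{1}{4} \cdot 1 = -1 + \frac{1}{4} = - \frac{3}{4} \approx -0.75$)
$- \frac{478}{H{\left(- \frac{51}{N{\left(I,-6 \right)}},51 \right)}} = - \frac{478}{12 - - \frac{51}{-8}} = - \frac{478}{12 - \left(-51\right) \left(- \frac{1}{8}\right)} = - \frac{478}{12 - \frac{51}{8}} = - \frac{478}{\frac{45}{8}} = \left(-478\right) \frac{8}{45} = - \frac{3824}{45}$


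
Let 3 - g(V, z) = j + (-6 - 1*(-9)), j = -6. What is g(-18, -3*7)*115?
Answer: 690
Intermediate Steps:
g(V, z) = 6 (g(V, z) = 3 - (-6 + (-6 - 1*(-9))) = 3 - (-6 + (-6 + 9)) = 3 - (-6 + 3) = 3 - 1*(-3) = 3 + 3 = 6)
g(-18, -3*7)*115 = 6*115 = 690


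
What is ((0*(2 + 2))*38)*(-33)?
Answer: 0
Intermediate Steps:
((0*(2 + 2))*38)*(-33) = ((0*4)*38)*(-33) = (0*38)*(-33) = 0*(-33) = 0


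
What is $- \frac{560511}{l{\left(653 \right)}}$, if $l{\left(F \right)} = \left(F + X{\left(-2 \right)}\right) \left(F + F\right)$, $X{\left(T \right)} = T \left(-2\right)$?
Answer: $- \frac{62279}{95338} \approx -0.65324$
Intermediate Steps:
$X{\left(T \right)} = - 2 T$
$l{\left(F \right)} = 2 F \left(4 + F\right)$ ($l{\left(F \right)} = \left(F - -4\right) \left(F + F\right) = \left(F + 4\right) 2 F = \left(4 + F\right) 2 F = 2 F \left(4 + F\right)$)
$- \frac{560511}{l{\left(653 \right)}} = - \frac{560511}{2 \cdot 653 \left(4 + 653\right)} = - \frac{560511}{2 \cdot 653 \cdot 657} = - \frac{560511}{858042} = \left(-560511\right) \frac{1}{858042} = - \frac{62279}{95338}$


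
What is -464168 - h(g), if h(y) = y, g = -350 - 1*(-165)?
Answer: -463983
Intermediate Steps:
g = -185 (g = -350 + 165 = -185)
-464168 - h(g) = -464168 - 1*(-185) = -464168 + 185 = -463983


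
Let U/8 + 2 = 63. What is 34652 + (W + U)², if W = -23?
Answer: 250877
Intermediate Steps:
U = 488 (U = -16 + 8*63 = -16 + 504 = 488)
34652 + (W + U)² = 34652 + (-23 + 488)² = 34652 + 465² = 34652 + 216225 = 250877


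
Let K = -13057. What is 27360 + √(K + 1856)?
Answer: 27360 + I*√11201 ≈ 27360.0 + 105.83*I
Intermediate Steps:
27360 + √(K + 1856) = 27360 + √(-13057 + 1856) = 27360 + √(-11201) = 27360 + I*√11201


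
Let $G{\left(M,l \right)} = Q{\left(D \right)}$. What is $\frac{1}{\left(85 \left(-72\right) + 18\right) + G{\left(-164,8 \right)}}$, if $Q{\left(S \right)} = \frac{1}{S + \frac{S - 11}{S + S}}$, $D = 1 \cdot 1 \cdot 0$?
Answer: $- \frac{1}{6102} \approx -0.00016388$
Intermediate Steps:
$D = 0$ ($D = 1 \cdot 0 = 0$)
$Q{\left(S \right)} = \frac{1}{S + \frac{-11 + S}{2 S}}$
$G{\left(M,l \right)} = 0$ ($G{\left(M,l \right)} = 2 \cdot 0 \frac{1}{-11 + 0 + 2 \cdot 0^{2}} = 2 \cdot 0 \frac{1}{-11 + 0 + 2 \cdot 0} = 2 \cdot 0 \frac{1}{-11 + 0 + 0} = 2 \cdot 0 \frac{1}{-11} = 2 \cdot 0 \left(- \frac{1}{11}\right) = 0$)
$\frac{1}{\left(85 \left(-72\right) + 18\right) + G{\left(-164,8 \right)}} = \frac{1}{\left(85 \left(-72\right) + 18\right) + 0} = \frac{1}{\left(-6120 + 18\right) + 0} = \frac{1}{-6102 + 0} = \frac{1}{-6102} = - \frac{1}{6102}$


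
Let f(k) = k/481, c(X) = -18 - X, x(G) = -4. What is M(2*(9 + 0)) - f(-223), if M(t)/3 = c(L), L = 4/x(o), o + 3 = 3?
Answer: -24308/481 ≈ -50.536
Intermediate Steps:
o = 0 (o = -3 + 3 = 0)
L = -1 (L = 4/(-4) = 4*(-1/4) = -1)
f(k) = k/481 (f(k) = k*(1/481) = k/481)
M(t) = -51 (M(t) = 3*(-18 - 1*(-1)) = 3*(-18 + 1) = 3*(-17) = -51)
M(2*(9 + 0)) - f(-223) = -51 - (-223)/481 = -51 - 1*(-223/481) = -51 + 223/481 = -24308/481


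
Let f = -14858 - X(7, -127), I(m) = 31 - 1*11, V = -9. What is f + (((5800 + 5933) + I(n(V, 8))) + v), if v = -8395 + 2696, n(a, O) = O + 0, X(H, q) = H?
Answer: -8811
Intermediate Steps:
n(a, O) = O
v = -5699
I(m) = 20 (I(m) = 31 - 11 = 20)
f = -14865 (f = -14858 - 1*7 = -14858 - 7 = -14865)
f + (((5800 + 5933) + I(n(V, 8))) + v) = -14865 + (((5800 + 5933) + 20) - 5699) = -14865 + ((11733 + 20) - 5699) = -14865 + (11753 - 5699) = -14865 + 6054 = -8811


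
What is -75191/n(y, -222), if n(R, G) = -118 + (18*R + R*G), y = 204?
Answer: 75191/41734 ≈ 1.8017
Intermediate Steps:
n(R, G) = -118 + 18*R + G*R (n(R, G) = -118 + (18*R + G*R) = -118 + 18*R + G*R)
-75191/n(y, -222) = -75191/(-118 + 18*204 - 222*204) = -75191/(-118 + 3672 - 45288) = -75191/(-41734) = -75191*(-1/41734) = 75191/41734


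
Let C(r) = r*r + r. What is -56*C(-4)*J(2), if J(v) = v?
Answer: -1344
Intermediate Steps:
C(r) = r + r² (C(r) = r² + r = r + r²)
-56*C(-4)*J(2) = -56*(-4*(1 - 4))*2 = -56*(-4*(-3))*2 = -672*2 = -56*24 = -1344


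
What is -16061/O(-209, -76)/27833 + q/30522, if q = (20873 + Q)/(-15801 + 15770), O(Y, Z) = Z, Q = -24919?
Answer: 11877582635/1000733177028 ≈ 0.011869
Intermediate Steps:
q = 4046/31 (q = (20873 - 24919)/(-15801 + 15770) = -4046/(-31) = -4046*(-1/31) = 4046/31 ≈ 130.52)
-16061/O(-209, -76)/27833 + q/30522 = -16061/(-76)/27833 + (4046/31)/30522 = -16061*(-1/76)*(1/27833) + (4046/31)*(1/30522) = (16061/76)*(1/27833) + 2023/473091 = 16061/2115308 + 2023/473091 = 11877582635/1000733177028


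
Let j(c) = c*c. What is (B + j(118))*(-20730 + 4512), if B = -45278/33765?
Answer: -2541352934292/11255 ≈ -2.2580e+8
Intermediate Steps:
j(c) = c²
B = -45278/33765 (B = -45278*1/33765 = -45278/33765 ≈ -1.3410)
(B + j(118))*(-20730 + 4512) = (-45278/33765 + 118²)*(-20730 + 4512) = (-45278/33765 + 13924)*(-16218) = (470098582/33765)*(-16218) = -2541352934292/11255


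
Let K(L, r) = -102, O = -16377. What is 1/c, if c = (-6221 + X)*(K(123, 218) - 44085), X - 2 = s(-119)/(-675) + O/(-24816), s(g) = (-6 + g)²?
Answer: 6768/1866564584677 ≈ 3.6259e-9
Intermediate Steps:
X = -4575919/223344 (X = 2 + ((-6 - 119)²/(-675) - 16377/(-24816)) = 2 + ((-125)²*(-1/675) - 16377*(-1/24816)) = 2 + (15625*(-1/675) + 5459/8272) = 2 + (-625/27 + 5459/8272) = 2 - 5022607/223344 = -4575919/223344 ≈ -20.488)
c = 1866564584677/6768 (c = (-6221 - 4575919/223344)*(-102 - 44085) = -1393998943/223344*(-44187) = 1866564584677/6768 ≈ 2.7579e+8)
1/c = 1/(1866564584677/6768) = 6768/1866564584677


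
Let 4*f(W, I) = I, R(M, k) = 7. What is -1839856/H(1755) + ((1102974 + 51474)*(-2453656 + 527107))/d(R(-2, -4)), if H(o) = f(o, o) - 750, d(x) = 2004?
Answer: -230749212371212/207915 ≈ -1.1098e+9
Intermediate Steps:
f(W, I) = I/4
H(o) = -750 + o/4 (H(o) = o/4 - 750 = -750 + o/4)
-1839856/H(1755) + ((1102974 + 51474)*(-2453656 + 527107))/d(R(-2, -4)) = -1839856/(-750 + (¼)*1755) + ((1102974 + 51474)*(-2453656 + 527107))/2004 = -1839856/(-750 + 1755/4) + (1154448*(-1926549))*(1/2004) = -1839856/(-1245/4) - 2224100639952*1/2004 = -1839856*(-4/1245) - 185341719996/167 = 7359424/1245 - 185341719996/167 = -230749212371212/207915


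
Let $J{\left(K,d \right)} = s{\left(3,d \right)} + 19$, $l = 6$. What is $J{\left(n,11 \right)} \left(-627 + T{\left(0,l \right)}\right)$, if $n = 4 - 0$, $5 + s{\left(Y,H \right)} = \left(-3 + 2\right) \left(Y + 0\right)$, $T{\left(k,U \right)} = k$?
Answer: $-6897$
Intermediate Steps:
$s{\left(Y,H \right)} = -5 - Y$ ($s{\left(Y,H \right)} = -5 + \left(-3 + 2\right) \left(Y + 0\right) = -5 - Y$)
$n = 4$ ($n = 4 + 0 = 4$)
$J{\left(K,d \right)} = 11$ ($J{\left(K,d \right)} = \left(-5 - 3\right) + 19 = -8 + 19 = 11$)
$J{\left(n,11 \right)} \left(-627 + T{\left(0,l \right)}\right) = 11 \left(-627 + 0\right) = 11 \left(-627\right) = -6897$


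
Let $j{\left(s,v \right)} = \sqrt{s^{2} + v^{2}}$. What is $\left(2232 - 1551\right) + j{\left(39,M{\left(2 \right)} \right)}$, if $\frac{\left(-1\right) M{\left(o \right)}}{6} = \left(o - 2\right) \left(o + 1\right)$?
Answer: $720$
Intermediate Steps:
$M{\left(o \right)} = - 6 \left(1 + o\right) \left(-2 + o\right)$ ($M{\left(o \right)} = - 6 \left(o - 2\right) \left(o + 1\right) = - 6 \left(-2 + o\right) \left(1 + o\right) = - 6 \left(1 + o\right) \left(-2 + o\right)$)
$\left(2232 - 1551\right) + j{\left(39,M{\left(2 \right)} \right)} = \left(2232 - 1551\right) + \sqrt{39^{2} + \left(12 - 6 \cdot 2^{2} + 6 \cdot 2\right)^{2}} = \left(2232 - 1551\right) + \sqrt{1521 + \left(12 - 24 + 12\right)^{2}} = 681 + \sqrt{1521 + \left(12 - 24 + 12\right)^{2}} = 681 + \sqrt{1521 + 0^{2}} = 681 + \sqrt{1521 + 0} = 681 + \sqrt{1521} = 681 + 39 = 720$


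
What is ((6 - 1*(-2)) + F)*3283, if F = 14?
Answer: 72226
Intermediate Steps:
((6 - 1*(-2)) + F)*3283 = ((6 - 1*(-2)) + 14)*3283 = ((6 + 2) + 14)*3283 = (8 + 14)*3283 = 22*3283 = 72226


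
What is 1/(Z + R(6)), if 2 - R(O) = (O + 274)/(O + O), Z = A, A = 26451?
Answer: 3/79289 ≈ 3.7836e-5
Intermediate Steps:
Z = 26451
R(O) = 2 - (274 + O)/(2*O) (R(O) = 2 - (O + 274)/(O + O) = 2 - (274 + O)/(2*O))
1/(Z + R(6)) = 1/(26451 + (3/2 - 137/6)) = 1/(26451 - 64/3) = 1/(79289/3) = 3/79289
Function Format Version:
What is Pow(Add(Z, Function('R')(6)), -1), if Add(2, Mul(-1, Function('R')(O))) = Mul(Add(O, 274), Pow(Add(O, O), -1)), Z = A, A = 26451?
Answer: Rational(3, 79289) ≈ 3.7836e-5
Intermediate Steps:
Z = 26451
Function('R')(O) = Add(2, Mul(Rational(-1, 2), Pow(O, -1), Add(274, O))) (Function('R')(O) = Add(2, Mul(-1, Mul(Add(O, 274), Pow(Add(O, O), -1)))) = Add(2, Mul(-1, Mul(Add(274, O), Pow(Mul(2, O), -1)))) = Add(2, Mul(-1, Mul(Add(274, O), Mul(Rational(1, 2), Pow(O, -1))))) = Add(2, Mul(-1, Mul(Rational(1, 2), Pow(O, -1), Add(274, O)))) = Add(2, Mul(Rational(-1, 2), Pow(O, -1), Add(274, O))))
Pow(Add(Z, Function('R')(6)), -1) = Pow(Add(26451, Add(Rational(3, 2), Mul(-137, Pow(6, -1)))), -1) = Pow(Add(26451, Add(Rational(3, 2), Mul(-137, Rational(1, 6)))), -1) = Pow(Add(26451, Add(Rational(3, 2), Rational(-137, 6))), -1) = Pow(Add(26451, Rational(-64, 3)), -1) = Pow(Rational(79289, 3), -1) = Rational(3, 79289)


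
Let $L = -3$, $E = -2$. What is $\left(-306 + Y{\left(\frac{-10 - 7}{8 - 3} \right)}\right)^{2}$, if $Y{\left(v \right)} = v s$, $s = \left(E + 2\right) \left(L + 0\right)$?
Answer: $93636$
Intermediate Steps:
$s = 0$ ($s = \left(-2 + 2\right) \left(-3 + 0\right) = 0 \left(-3\right) = 0$)
$Y{\left(v \right)} = 0$ ($Y{\left(v \right)} = v 0 = 0$)
$\left(-306 + Y{\left(\frac{-10 - 7}{8 - 3} \right)}\right)^{2} = \left(-306 + 0\right)^{2} = \left(-306\right)^{2} = 93636$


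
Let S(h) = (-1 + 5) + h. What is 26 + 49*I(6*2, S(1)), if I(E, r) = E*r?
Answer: 2966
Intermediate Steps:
S(h) = 4 + h
26 + 49*I(6*2, S(1)) = 26 + 49*((6*2)*(4 + 1)) = 26 + 49*(12*5) = 26 + 49*60 = 26 + 2940 = 2966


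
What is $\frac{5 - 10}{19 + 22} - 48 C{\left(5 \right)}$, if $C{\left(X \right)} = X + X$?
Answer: $- \frac{19685}{41} \approx -480.12$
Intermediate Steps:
$C{\left(X \right)} = 2 X$
$\frac{5 - 10}{19 + 22} - 48 C{\left(5 \right)} = \frac{5 - 10}{19 + 22} - 48 \cdot 2 \cdot 5 = - \frac{5}{41} - 480 = - \frac{19685}{41}$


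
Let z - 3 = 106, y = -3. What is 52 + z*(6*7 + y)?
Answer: 4303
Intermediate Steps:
z = 109 (z = 3 + 106 = 109)
52 + z*(6*7 + y) = 52 + 109*(6*7 - 3) = 52 + 109*(42 - 3) = 52 + 109*39 = 52 + 4251 = 4303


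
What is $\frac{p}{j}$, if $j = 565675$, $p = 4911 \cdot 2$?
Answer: $\frac{9822}{565675} \approx 0.017363$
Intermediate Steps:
$p = 9822$
$\frac{p}{j} = \frac{9822}{565675}$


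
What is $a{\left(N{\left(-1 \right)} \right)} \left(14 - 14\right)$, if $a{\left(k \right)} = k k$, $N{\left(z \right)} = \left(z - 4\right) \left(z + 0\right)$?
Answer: $0$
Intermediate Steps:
$N{\left(z \right)} = z \left(-4 + z\right)$ ($N{\left(z \right)} = \left(-4 + z\right) z = z \left(-4 + z\right)$)
$a{\left(k \right)} = k^{2}$
$a{\left(N{\left(-1 \right)} \right)} \left(14 - 14\right) = \left(- (-4 - 1)\right)^{2} \left(14 - 14\right) = \left(\left(-1\right) \left(-5\right)\right)^{2} \cdot 0 = 5^{2} \cdot 0 = 25 \cdot 0 = 0$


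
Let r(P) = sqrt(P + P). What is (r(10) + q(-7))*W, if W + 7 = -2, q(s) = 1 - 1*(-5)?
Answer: -54 - 18*sqrt(5) ≈ -94.249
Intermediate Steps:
q(s) = 6 (q(s) = 1 + 5 = 6)
W = -9 (W = -7 - 2 = -9)
r(P) = sqrt(2)*sqrt(P) (r(P) = sqrt(2*P) = sqrt(2)*sqrt(P))
(r(10) + q(-7))*W = (sqrt(2)*sqrt(10) + 6)*(-9) = (2*sqrt(5) + 6)*(-9) = (6 + 2*sqrt(5))*(-9) = -54 - 18*sqrt(5)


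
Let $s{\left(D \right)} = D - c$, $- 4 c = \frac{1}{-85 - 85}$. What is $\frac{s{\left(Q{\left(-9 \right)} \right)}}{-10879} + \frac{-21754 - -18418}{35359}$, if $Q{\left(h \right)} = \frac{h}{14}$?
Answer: $- \frac{172643111387}{1831031870360} \approx -0.094287$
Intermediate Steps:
$Q{\left(h \right)} = \frac{h}{14}$ ($Q{\left(h \right)} = h \frac{1}{14} = \frac{h}{14}$)
$c = \frac{1}{680}$ ($c = - \frac{1}{4 \left(-85 - 85\right)} = - \frac{1}{4 \left(-170\right)} = \left(- \frac{1}{4}\right) \left(- \frac{1}{170}\right) = \frac{1}{680} \approx 0.0014706$)
$s{\left(D \right)} = - \frac{1}{680} + D$ ($s{\left(D \right)} = D - \frac{1}{680} = - \frac{1}{680} + D$)
$\frac{s{\left(Q{\left(-9 \right)} \right)}}{-10879} + \frac{-21754 - -18418}{35359} = \frac{- \frac{1}{680} + \frac{1}{14} \left(-9\right)}{-10879} + \frac{-21754 - -18418}{35359} = \left(- \frac{1}{680} - \frac{9}{14}\right) \left(- \frac{1}{10879}\right) + \left(-21754 + 18418\right) \frac{1}{35359} = \left(- \frac{3067}{4760}\right) \left(- \frac{1}{10879}\right) - \frac{3336}{35359} = \frac{3067}{51784040} - \frac{3336}{35359} = - \frac{172643111387}{1831031870360}$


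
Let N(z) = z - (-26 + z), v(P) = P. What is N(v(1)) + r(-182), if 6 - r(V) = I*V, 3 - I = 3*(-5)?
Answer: 3308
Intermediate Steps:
I = 18 (I = 3 - 3*(-5) = 3 - 1*(-15) = 3 + 15 = 18)
r(V) = 6 - 18*V
N(z) = 26 (N(z) = z + (26 - z) = 26)
N(v(1)) + r(-182) = 26 + (6 - 18*(-182)) = 26 + (6 + 3276) = 26 + 3282 = 3308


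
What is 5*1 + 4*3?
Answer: 17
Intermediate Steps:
5*1 + 4*3 = 5 + 12 = 17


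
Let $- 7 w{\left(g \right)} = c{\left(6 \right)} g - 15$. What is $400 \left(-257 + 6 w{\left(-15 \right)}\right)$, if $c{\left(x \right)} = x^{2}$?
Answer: $\frac{612400}{7} \approx 87486.0$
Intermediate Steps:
$w{\left(g \right)} = \frac{15}{7} - \frac{36 g}{7}$ ($w{\left(g \right)} = - \frac{6^{2} g - 15}{7} = - \frac{36 g - 15}{7} = - \frac{-15 + 36 g}{7} = \frac{15}{7} - \frac{36 g}{7}$)
$400 \left(-257 + 6 w{\left(-15 \right)}\right) = 400 \left(-257 + 6 \left(\frac{15}{7} - - \frac{540}{7}\right)\right) = 400 \left(-257 + 6 \left(\frac{15}{7} + \frac{540}{7}\right)\right) = 400 \left(-257 + 6 \cdot \frac{555}{7}\right) = 400 \left(-257 + \frac{3330}{7}\right) = 400 \cdot \frac{1531}{7} = \frac{612400}{7}$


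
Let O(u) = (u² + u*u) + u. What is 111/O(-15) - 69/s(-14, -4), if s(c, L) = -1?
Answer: 10042/145 ≈ 69.255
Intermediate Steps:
O(u) = u + 2*u² (O(u) = (u² + u²) + u = 2*u² + u = u + 2*u²)
111/O(-15) - 69/s(-14, -4) = 111/((-15*(1 + 2*(-15)))) - 69/(-1) = 111/((-15*(1 - 30))) - 69*(-1) = 111/((-15*(-29))) + 69 = 111/435 + 69 = 111*(1/435) + 69 = 37/145 + 69 = 10042/145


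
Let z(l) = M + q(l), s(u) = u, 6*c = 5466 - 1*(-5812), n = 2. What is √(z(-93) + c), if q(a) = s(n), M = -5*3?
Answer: 20*√42/3 ≈ 43.205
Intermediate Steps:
M = -15
c = 5639/3 (c = (5466 - 1*(-5812))/6 = (5466 + 5812)/6 = (⅙)*11278 = 5639/3 ≈ 1879.7)
q(a) = 2
z(l) = -13 (z(l) = -15 + 2 = -13)
√(z(-93) + c) = √(-13 + 5639/3) = √(5600/3) = 20*√42/3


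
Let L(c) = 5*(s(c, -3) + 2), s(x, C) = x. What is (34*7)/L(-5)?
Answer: -238/15 ≈ -15.867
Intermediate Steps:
L(c) = 10 + 5*c (L(c) = 5*(c + 2) = 5*(2 + c) = 10 + 5*c)
(34*7)/L(-5) = (34*7)/(10 + 5*(-5)) = 238/(10 - 25) = 238/(-15) = 238*(-1/15) = -238/15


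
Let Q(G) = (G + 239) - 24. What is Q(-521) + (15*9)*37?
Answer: 4689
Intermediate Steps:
Q(G) = 215 + G (Q(G) = (239 + G) - 24 = 215 + G)
Q(-521) + (15*9)*37 = (215 - 521) + (15*9)*37 = -306 + 135*37 = -306 + 4995 = 4689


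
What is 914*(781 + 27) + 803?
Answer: 739315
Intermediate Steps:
914*(781 + 27) + 803 = 914*808 + 803 = 738512 + 803 = 739315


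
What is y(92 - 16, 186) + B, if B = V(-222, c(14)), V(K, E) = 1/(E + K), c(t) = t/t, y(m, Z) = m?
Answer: 16795/221 ≈ 75.995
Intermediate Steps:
c(t) = 1
B = -1/221 (B = 1/(1 - 222) = 1/(-221) = -1/221 ≈ -0.0045249)
y(92 - 16, 186) + B = (92 - 16) - 1/221 = 76 - 1/221 = 16795/221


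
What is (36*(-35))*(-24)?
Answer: 30240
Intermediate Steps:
(36*(-35))*(-24) = -1260*(-24) = 30240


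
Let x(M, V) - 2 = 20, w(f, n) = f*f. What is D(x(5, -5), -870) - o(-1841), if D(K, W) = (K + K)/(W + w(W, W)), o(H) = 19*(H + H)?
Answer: 2404106672/34365 ≈ 69958.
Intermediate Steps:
w(f, n) = f**2
x(M, V) = 22 (x(M, V) = 2 + 20 = 22)
o(H) = 38*H (o(H) = 19*(2*H) = 38*H)
D(K, W) = 2*K/(W + W**2) (D(K, W) = (K + K)/(W + W**2) = (2*K)/(W + W**2) = 2*K/(W + W**2))
D(x(5, -5), -870) - o(-1841) = 2*22/(-870*(1 - 870)) - 38*(-1841) = 2*22*(-1/870)/(-869) - 1*(-69958) = 2*22*(-1/870)*(-1/869) + 69958 = 2/34365 + 69958 = 2404106672/34365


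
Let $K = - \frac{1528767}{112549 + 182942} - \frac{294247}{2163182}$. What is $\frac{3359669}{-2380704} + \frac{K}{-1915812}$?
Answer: $- \frac{1166157662305336549709}{826355710541180738592} \approx -1.4112$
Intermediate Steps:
$K = - \frac{23088085693}{4348304846}$ ($K = - \frac{1528767}{295491} - \frac{294247}{2163182} = \left(-1528767\right) \frac{1}{295491} - \frac{294247}{2163182} = - \frac{509589}{98497} - \frac{294247}{2163182} = - \frac{23088085693}{4348304846} \approx -5.3097$)
$\frac{3359669}{-2380704} + \frac{K}{-1915812} = \frac{3359669}{-2380704} - \frac{23088085693}{4348304846 \left(-1915812\right)} = 3359669 \left(- \frac{1}{2380704}\right) - - \frac{23088085693}{8330534603624952} = - \frac{3359669}{2380704} + \frac{23088085693}{8330534603624952} = - \frac{1166157662305336549709}{826355710541180738592}$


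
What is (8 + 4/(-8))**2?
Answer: 225/4 ≈ 56.250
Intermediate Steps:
(8 + 4/(-8))**2 = (8 + 4*(-1/8))**2 = (8 - 1/2)**2 = (15/2)**2 = 225/4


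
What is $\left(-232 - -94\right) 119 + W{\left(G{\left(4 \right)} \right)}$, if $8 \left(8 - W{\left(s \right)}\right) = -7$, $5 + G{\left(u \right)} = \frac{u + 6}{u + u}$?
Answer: $- \frac{131305}{8} \approx -16413.0$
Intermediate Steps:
$G{\left(u \right)} = -5 + \frac{6 + u}{2 u}$ ($G{\left(u \right)} = -5 + \frac{u + 6}{u + u} = -5 + \frac{6 + u}{2 u}$)
$W{\left(s \right)} = \frac{71}{8}$ ($W{\left(s \right)} = 8 - - \frac{7}{8} = 8 + \frac{7}{8} = \frac{71}{8}$)
$\left(-232 - -94\right) 119 + W{\left(G{\left(4 \right)} \right)} = \left(-232 - -94\right) 119 + \frac{71}{8} = \left(-232 + 94\right) 119 + \frac{71}{8} = \left(-138\right) 119 + \frac{71}{8} = -16422 + \frac{71}{8} = - \frac{131305}{8}$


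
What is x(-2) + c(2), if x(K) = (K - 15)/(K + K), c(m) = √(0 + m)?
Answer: 17/4 + √2 ≈ 5.6642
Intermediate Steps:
c(m) = √m
x(K) = (-15 + K)/(2*K) (x(K) = (-15 + K)/((2*K)) = (-15 + K)*(1/(2*K)) = (-15 + K)/(2*K))
x(-2) + c(2) = (½)*(-15 - 2)/(-2) + √2 = (½)*(-½)*(-17) + √2 = 17/4 + √2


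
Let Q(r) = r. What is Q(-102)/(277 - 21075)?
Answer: 51/10399 ≈ 0.0049043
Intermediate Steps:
Q(-102)/(277 - 21075) = -102/(277 - 21075) = -102/(-20798) = -102*(-1/20798) = 51/10399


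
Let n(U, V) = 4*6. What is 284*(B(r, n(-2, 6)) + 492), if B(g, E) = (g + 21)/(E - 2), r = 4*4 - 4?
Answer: 140154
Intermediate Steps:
n(U, V) = 24
r = 12 (r = 16 - 4 = 12)
B(g, E) = (21 + g)/(-2 + E)
284*(B(r, n(-2, 6)) + 492) = 284*((21 + 12)/(-2 + 24) + 492) = 284*(33/22 + 492) = 284*((1/22)*33 + 492) = 284*(3/2 + 492) = 284*(987/2) = 140154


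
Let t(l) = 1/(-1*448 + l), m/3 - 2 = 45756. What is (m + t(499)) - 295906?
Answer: -8090231/51 ≈ -1.5863e+5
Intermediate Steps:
m = 137274 (m = 6 + 3*45756 = 6 + 137268 = 137274)
t(l) = 1/(-448 + l)
(m + t(499)) - 295906 = (137274 + 1/(-448 + 499)) - 295906 = (137274 + 1/51) - 295906 = 7000975/51 - 295906 = -8090231/51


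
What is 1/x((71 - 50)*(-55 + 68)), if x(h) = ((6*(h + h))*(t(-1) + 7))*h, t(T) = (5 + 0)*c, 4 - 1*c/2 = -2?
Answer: 1/59921316 ≈ 1.6689e-8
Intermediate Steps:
c = 12 (c = 8 - 2*(-2) = 8 + 4 = 12)
t(T) = 60 (t(T) = (5 + 0)*12 = 5*12 = 60)
x(h) = 804*h² (x(h) = ((6*(h + h))*(60 + 7))*h = ((6*(2*h))*67)*h = ((12*h)*67)*h = (804*h)*h = 804*h²)
1/x((71 - 50)*(-55 + 68)) = 1/(804*((71 - 50)*(-55 + 68))²) = 1/(804*(21*13)²) = 1/(804*273²) = 1/(804*74529) = 1/59921316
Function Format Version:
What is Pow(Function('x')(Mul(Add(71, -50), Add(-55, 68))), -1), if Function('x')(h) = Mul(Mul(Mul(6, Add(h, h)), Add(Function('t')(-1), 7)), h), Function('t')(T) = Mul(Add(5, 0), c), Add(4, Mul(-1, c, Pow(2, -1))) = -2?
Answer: Rational(1, 59921316) ≈ 1.6689e-8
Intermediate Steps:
c = 12 (c = Add(8, Mul(-2, -2)) = Add(8, 4) = 12)
Function('t')(T) = 60 (Function('t')(T) = Mul(Add(5, 0), 12) = Mul(5, 12) = 60)
Function('x')(h) = Mul(804, Pow(h, 2)) (Function('x')(h) = Mul(Mul(Mul(6, Add(h, h)), Add(60, 7)), h) = Mul(Mul(Mul(6, Mul(2, h)), 67), h) = Mul(Mul(Mul(12, h), 67), h) = Mul(Mul(804, h), h) = Mul(804, Pow(h, 2)))
Pow(Function('x')(Mul(Add(71, -50), Add(-55, 68))), -1) = Pow(Mul(804, Pow(Mul(Add(71, -50), Add(-55, 68)), 2)), -1) = Pow(Mul(804, Pow(Mul(21, 13), 2)), -1) = Pow(Mul(804, Pow(273, 2)), -1) = Pow(Mul(804, 74529), -1) = Pow(59921316, -1) = Rational(1, 59921316)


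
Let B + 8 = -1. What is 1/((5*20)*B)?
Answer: -1/900 ≈ -0.0011111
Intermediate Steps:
B = -9 (B = -8 - 1 = -9)
1/((5*20)*B) = 1/((5*20)*(-9)) = 1/(100*(-9)) = 1/(-900) = -1/900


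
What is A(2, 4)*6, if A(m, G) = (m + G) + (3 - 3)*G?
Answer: 36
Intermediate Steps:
A(m, G) = G + m (A(m, G) = (G + m) + 0*G = (G + m) + 0 = G + m)
A(2, 4)*6 = (4 + 2)*6 = 6*6 = 36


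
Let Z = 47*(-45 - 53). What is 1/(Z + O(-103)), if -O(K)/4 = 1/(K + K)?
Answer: -103/474416 ≈ -0.00021711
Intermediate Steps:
O(K) = -2/K (O(K) = -4/(K + K) = -4*1/(2*K) = -2/K)
Z = -4606 (Z = 47*(-98) = -4606)
1/(Z + O(-103)) = 1/(-4606 - 2/(-103)) = 1/(-4606 - 2*(-1/103)) = 1/(-4606 + 2/103) = 1/(-474416/103) = -103/474416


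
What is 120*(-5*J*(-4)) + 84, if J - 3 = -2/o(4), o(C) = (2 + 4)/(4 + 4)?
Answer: 884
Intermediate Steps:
o(C) = ¾ (o(C) = 6/8 = 6*(⅛) = ¾)
J = ⅓ (J = 3 - 2/¾ = 3 - 2*4/3 = 3 - 8/3 = ⅓ ≈ 0.33333)
120*(-5*J*(-4)) + 84 = 120*(-5*⅓*(-4)) + 84 = 120*(-5/3*(-4)) + 84 = 120*(20/3) + 84 = 800 + 84 = 884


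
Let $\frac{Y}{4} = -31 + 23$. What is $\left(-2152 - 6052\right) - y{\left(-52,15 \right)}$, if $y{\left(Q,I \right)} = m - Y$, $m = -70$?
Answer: $-8166$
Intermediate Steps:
$Y = -32$ ($Y = 4 \left(-31 + 23\right) = 4 \left(-8\right) = -32$)
$y{\left(Q,I \right)} = -38$ ($y{\left(Q,I \right)} = -70 - -32 = -70 + 32 = -38$)
$\left(-2152 - 6052\right) - y{\left(-52,15 \right)} = \left(-2152 - 6052\right) - -38 = -8204 + 38 = -8166$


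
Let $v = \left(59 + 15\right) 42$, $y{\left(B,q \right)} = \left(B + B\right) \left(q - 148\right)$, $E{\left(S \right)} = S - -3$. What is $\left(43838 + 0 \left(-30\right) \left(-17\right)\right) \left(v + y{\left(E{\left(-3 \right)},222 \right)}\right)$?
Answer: $136248504$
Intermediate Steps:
$E{\left(S \right)} = 3 + S$ ($E{\left(S \right)} = S + 3 = 3 + S$)
$y{\left(B,q \right)} = 2 B \left(-148 + q\right)$
$v = 3108$ ($v = 74 \cdot 42 = 3108$)
$\left(43838 + 0 \left(-30\right) \left(-17\right)\right) \left(v + y{\left(E{\left(-3 \right)},222 \right)}\right) = \left(43838 + 0 \left(-30\right) \left(-17\right)\right) \left(3108 + 2 \left(3 - 3\right) \left(-148 + 222\right)\right) = \left(43838 + 0 \left(-17\right)\right) \left(3108 + 2 \cdot 0 \cdot 74\right) = \left(43838 + 0\right) \left(3108 + 0\right) = 43838 \cdot 3108 = 136248504$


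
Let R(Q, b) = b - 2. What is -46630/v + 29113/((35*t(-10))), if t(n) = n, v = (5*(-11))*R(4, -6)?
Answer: -208073/1100 ≈ -189.16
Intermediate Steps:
R(Q, b) = -2 + b
v = 440 (v = (5*(-11))*(-2 - 6) = -55*(-8) = 440)
-46630/v + 29113/((35*t(-10))) = -46630/440 + 29113/((35*(-10))) = -46630*1/440 + 29113/(-350) = -4663/44 + 29113*(-1/350) = -4663/44 - 4159/50 = -208073/1100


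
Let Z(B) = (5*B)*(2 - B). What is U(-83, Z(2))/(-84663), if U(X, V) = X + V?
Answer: 83/84663 ≈ 0.00098036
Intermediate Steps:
Z(B) = 5*B*(2 - B)
U(X, V) = V + X
U(-83, Z(2))/(-84663) = (5*2*(2 - 1*2) - 83)/(-84663) = (5*2*(2 - 2) - 83)*(-1/84663) = (5*2*0 - 83)*(-1/84663) = (0 - 83)*(-1/84663) = -83*(-1/84663) = 83/84663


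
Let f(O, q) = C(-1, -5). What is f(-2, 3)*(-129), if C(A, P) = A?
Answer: 129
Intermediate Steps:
f(O, q) = -1
f(-2, 3)*(-129) = -1*(-129) = 129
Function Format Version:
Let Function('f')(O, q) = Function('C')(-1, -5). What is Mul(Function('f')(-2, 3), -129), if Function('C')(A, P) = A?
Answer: 129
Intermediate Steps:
Function('f')(O, q) = -1
Mul(Function('f')(-2, 3), -129) = Mul(-1, -129) = 129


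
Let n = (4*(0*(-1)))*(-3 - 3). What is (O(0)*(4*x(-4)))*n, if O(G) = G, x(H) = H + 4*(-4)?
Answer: 0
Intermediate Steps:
x(H) = -16 + H (x(H) = H - 16 = -16 + H)
n = 0 (n = (4*0)*(-6) = 0*(-6) = 0)
(O(0)*(4*x(-4)))*n = (0*(4*(-16 - 4)))*0 = (0*(4*(-20)))*0 = (0*(-80))*0 = 0*0 = 0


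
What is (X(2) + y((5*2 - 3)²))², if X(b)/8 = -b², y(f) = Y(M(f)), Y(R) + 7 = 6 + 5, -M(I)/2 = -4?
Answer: 784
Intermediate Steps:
M(I) = 8 (M(I) = -2*(-4) = 8)
Y(R) = 4 (Y(R) = -7 + (6 + 5) = -7 + 11 = 4)
y(f) = 4
X(b) = -8*b² (X(b) = 8*(-b²) = -8*b²)
(X(2) + y((5*2 - 3)²))² = (-8*2² + 4)² = (-8*4 + 4)² = (-32 + 4)² = (-28)² = 784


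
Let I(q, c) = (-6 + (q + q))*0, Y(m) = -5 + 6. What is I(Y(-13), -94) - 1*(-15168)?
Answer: 15168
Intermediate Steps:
Y(m) = 1
I(q, c) = 0 (I(q, c) = (-6 + 2*q)*0 = 0)
I(Y(-13), -94) - 1*(-15168) = 0 - 1*(-15168) = 0 + 15168 = 15168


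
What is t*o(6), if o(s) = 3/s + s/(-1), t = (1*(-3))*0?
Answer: 0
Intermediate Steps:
t = 0 (t = -3*0 = 0)
o(s) = -s + 3/s (o(s) = 3/s + s*(-1) = 3/s - s = -s + 3/s)
t*o(6) = 0*(-1*6 + 3/6) = 0*(-6 + 3*(⅙)) = 0*(-6 + ½) = 0*(-11/2) = 0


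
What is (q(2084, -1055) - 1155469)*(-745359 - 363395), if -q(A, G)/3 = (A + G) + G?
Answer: 1281044392814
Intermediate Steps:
q(A, G) = -6*G - 3*A (q(A, G) = -3*((A + G) + G) = -3*(A + 2*G) = -6*G - 3*A)
(q(2084, -1055) - 1155469)*(-745359 - 363395) = ((-6*(-1055) - 3*2084) - 1155469)*(-745359 - 363395) = ((6330 - 6252) - 1155469)*(-1108754) = (78 - 1155469)*(-1108754) = -1155391*(-1108754) = 1281044392814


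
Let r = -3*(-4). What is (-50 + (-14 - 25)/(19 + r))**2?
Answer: 2524921/961 ≈ 2627.4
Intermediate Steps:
r = 12
(-50 + (-14 - 25)/(19 + r))**2 = (-50 + (-14 - 25)/(19 + 12))**2 = (-50 - 39/31)**2 = (-1589/31)**2 = 2524921/961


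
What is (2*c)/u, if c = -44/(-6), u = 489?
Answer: 44/1467 ≈ 0.029993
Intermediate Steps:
c = 22/3 (c = -44*(-1/6) = 22/3 ≈ 7.3333)
(2*c)/u = (2*(22/3))/489 = (44/3)*(1/489) = 44/1467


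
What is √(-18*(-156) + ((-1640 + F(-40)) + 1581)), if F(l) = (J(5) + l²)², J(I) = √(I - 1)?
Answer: √2569153 ≈ 1602.9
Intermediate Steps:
J(I) = √(-1 + I)
F(l) = (2 + l²)² (F(l) = (√(-1 + 5) + l²)² = (√4 + l²)² = (2 + l²)²)
√(-18*(-156) + ((-1640 + F(-40)) + 1581)) = √(-18*(-156) + ((-1640 + (2 + (-40)²)²) + 1581)) = √(2808 + ((-1640 + (2 + 1600)²) + 1581)) = √(2808 + ((-1640 + 1602²) + 1581)) = √(2808 + ((-1640 + 2566404) + 1581)) = √(2808 + (2564764 + 1581)) = √(2808 + 2566345) = √2569153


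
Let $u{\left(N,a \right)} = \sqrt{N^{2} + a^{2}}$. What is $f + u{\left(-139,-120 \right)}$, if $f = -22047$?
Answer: $-22047 + \sqrt{33721} \approx -21863.0$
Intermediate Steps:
$f + u{\left(-139,-120 \right)} = -22047 + \sqrt{\left(-139\right)^{2} + \left(-120\right)^{2}} = -22047 + \sqrt{19321 + 14400} = -22047 + \sqrt{33721}$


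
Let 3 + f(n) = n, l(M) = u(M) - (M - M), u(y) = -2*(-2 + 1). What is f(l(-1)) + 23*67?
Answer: 1540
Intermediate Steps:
u(y) = 2 (u(y) = -2*(-1) = 2)
l(M) = 2 (l(M) = 2 - (M - M) = 2 - 1*0 = 2 + 0 = 2)
f(n) = -3 + n
f(l(-1)) + 23*67 = (-3 + 2) + 23*67 = -1 + 1541 = 1540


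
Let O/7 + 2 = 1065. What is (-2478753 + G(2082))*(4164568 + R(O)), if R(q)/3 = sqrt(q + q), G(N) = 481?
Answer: -10320932266496 - 7434816*sqrt(14882) ≈ -1.0322e+13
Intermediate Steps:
O = 7441 (O = -14 + 7*1065 = -14 + 7455 = 7441)
R(q) = 3*sqrt(2)*sqrt(q) (R(q) = 3*sqrt(q + q) = 3*sqrt(2*q) = 3*(sqrt(2)*sqrt(q)) = 3*sqrt(2)*sqrt(q))
(-2478753 + G(2082))*(4164568 + R(O)) = (-2478753 + 481)*(4164568 + 3*sqrt(2)*sqrt(7441)) = -2478272*(4164568 + 3*sqrt(14882)) = -10320932266496 - 7434816*sqrt(14882)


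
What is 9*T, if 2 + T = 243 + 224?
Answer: 4185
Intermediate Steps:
T = 465 (T = -2 + (243 + 224) = -2 + 467 = 465)
9*T = 9*465 = 4185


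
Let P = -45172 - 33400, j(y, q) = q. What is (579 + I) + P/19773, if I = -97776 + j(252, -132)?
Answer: -148043453/1521 ≈ -97333.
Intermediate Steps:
P = -78572
I = -97908 (I = -97776 - 132 = -97908)
(579 + I) + P/19773 = (579 - 97908) - 78572/19773 = -97329 - 78572*1/19773 = -97329 - 6044/1521 = -148043453/1521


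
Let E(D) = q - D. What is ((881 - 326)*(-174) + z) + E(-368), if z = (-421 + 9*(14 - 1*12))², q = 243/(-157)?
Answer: 10394256/157 ≈ 66206.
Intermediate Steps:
q = -243/157 (q = 243*(-1/157) = -243/157 ≈ -1.5478)
z = 162409 (z = (-421 + 9*(14 - 12))² = (-421 + 9*2)² = (-421 + 18)² = (-403)² = 162409)
E(D) = -243/157 - D
((881 - 326)*(-174) + z) + E(-368) = ((881 - 326)*(-174) + 162409) + (-243/157 - 1*(-368)) = (555*(-174) + 162409) + (-243/157 + 368) = (-96570 + 162409) + 57533/157 = 65839 + 57533/157 = 10394256/157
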